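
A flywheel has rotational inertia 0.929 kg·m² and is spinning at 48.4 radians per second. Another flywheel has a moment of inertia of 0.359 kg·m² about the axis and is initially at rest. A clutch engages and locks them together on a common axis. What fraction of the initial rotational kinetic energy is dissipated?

No external torque acts about the common axis, so total angular momentum is conserved.
Taking A's sense as positive: L = (0.9290)(48.4) = 44.96 kg·m²·rad/s.
Combined I = 0.9290 + 0.3590 = 1.288 kg·m².
ω_f = L / I = 44.96 / 1.288 = 34.91 rad/s.
KE_i = ½ΣIω² = 1088 J; KE_f = ½(1.288)(34.91)² = 784.8 J.
Fraction dissipated = (KE_i − KE_f)/KE_i = 0.2787.

fraction ≈ 0.279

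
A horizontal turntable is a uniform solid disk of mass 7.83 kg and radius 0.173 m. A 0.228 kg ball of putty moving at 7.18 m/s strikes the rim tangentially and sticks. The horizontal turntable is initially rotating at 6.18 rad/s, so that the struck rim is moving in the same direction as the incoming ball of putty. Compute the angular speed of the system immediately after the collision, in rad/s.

|ω_f| ≈ 8.12 rad/s

About the axle the impulsive forces during the collision are internal, so angular momentum about that axis is conserved.
I_p = ½(7.83)(0.173)² = 0.1172 kg·m². Taking the sense of the ball of putty's angular momentum as positive, L_{ball} = m v R = (0.228)(7.18)(0.173) = 0.2832 kg·m²/s.
L_i = +I_p ω_p + m v R = +(0.1172)(6.18) + 0.2832 = 1.007 kg·m²/s.
After sticking, I_f = I_p + m R² = 0.1172 + (0.228)(0.173)² = 0.1240 kg·m².
ω_f = L_i / I_f = 1.007 / 0.1240 = 8.124 rad/s.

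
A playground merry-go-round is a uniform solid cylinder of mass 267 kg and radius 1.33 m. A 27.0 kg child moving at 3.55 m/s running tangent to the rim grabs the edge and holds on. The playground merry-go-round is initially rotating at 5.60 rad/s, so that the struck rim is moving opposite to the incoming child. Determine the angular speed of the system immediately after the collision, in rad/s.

The axle reaction passes through the axle and exerts no torque about it; angular momentum about the axle is conserved through the impact.
I_p = ½(267)(1.33)² = 236.1 kg·m². Taking the sense of the child's angular momentum as positive, L_{child} = m v R = (27.0)(3.55)(1.33) = 127.5 kg·m²/s.
L_i = −I_p ω_p + m v R = −(236.1)(5.60) + 127.5 = -1195 kg·m²/s.
After sticking, I_f = I_p + m R² = 236.1 + (27.0)(1.33)² = 283.9 kg·m².
ω_f = L_i / I_f = -1195 / 283.9 = -4.209 rad/s.

|ω_f| ≈ 4.21 rad/s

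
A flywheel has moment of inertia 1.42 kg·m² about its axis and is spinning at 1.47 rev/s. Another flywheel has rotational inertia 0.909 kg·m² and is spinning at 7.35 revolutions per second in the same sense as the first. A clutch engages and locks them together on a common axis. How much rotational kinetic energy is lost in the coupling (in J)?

ΔKE lost ≈ 378 J

No external torque acts about the common axis, so total angular momentum is conserved.
Taking A's sense as positive: L = (1.420)(1.47) + (0.9090)(7.35) = 8.769 kg·m²·rev/s.
Combined I = 1.420 + 0.9090 = 2.329 kg·m².
ω_f = L / I = 8.769 / 2.329 = 3.765 rev/s.
KE_i = ½ΣIω² = 1030 J; KE_f = ½(2.329)(23.66)² = 651.7 J.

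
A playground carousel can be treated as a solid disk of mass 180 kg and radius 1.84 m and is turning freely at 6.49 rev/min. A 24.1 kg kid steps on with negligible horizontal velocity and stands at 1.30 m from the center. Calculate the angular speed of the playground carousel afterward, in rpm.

No external torque acts about the center; L_before = L_after.
I_p = ½(180)(1.84)² = 304.7 kg·m².
Added inertia Σmr² = (24.1)(1.30)² = 40.73 kg·m²; I_f = 304.7 + 40.73 = 345.4 kg·m².
ω_f = I_p ω_i / I_f = (304.7)(6.49) / 345.4 = 5.725 rpm.

ω_f ≈ 5.72 rpm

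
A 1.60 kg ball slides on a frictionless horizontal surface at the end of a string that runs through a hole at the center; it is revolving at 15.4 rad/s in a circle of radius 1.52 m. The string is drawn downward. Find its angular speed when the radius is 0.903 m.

ω₂ ≈ 43.6 rad/s

The constraining force is radial, so m r² ω about the center is conserved.
ω₂ = ω₁ (r₁/r₂)² = (15.4)(1.52/0.903)² = 43.63 rad/s.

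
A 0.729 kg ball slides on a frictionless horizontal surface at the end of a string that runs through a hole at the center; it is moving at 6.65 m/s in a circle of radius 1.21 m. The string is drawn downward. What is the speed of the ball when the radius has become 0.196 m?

Central (radial) force ⇒ zero torque about the center ⇒ m v r is constant.
v₂ = v₁ r₁ / r₂ = (6.65)(1.21) / (0.196) = 41.05 m/s.

v₂ ≈ 41.1 m/s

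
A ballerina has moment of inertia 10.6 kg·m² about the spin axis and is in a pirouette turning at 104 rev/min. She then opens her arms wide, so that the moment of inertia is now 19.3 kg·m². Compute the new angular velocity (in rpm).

ω₂ ≈ 57.1 rpm

With no external torque about the axis, L is conserved: I₁ω₁ = I₂ω₂.
ω₂ = I₁ω₁ / I₂ = (10.60)(104 rpm) / (19.30) = 57.12 rpm.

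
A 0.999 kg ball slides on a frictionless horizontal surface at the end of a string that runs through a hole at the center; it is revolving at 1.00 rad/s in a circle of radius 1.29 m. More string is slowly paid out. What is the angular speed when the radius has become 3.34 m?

The constraining force is radial, so m r² ω about the center is conserved.
ω₂ = ω₁ (r₁/r₂)² = (1.00)(1.29/3.34)² = 0.1492 rad/s.

ω₂ ≈ 0.149 rad/s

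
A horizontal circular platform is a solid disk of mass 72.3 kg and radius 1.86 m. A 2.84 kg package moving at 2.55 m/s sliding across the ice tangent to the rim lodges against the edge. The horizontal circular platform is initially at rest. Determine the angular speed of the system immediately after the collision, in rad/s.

The axle reaction passes through the central axle and exerts no torque about it; angular momentum about the central axle is conserved through the impact.
I_p = ½(72.3)(1.86)² = 125.1 kg·m². Taking the sense of the package's angular momentum as positive, L_{package} = m v R = (2.84)(2.55)(1.86) = 13.47 kg·m²/s.
L_i = 0 + 13.47 = 13.47 kg·m²/s.
After sticking, I_f = I_p + m R² = 125.1 + (2.84)(1.86)² = 134.9 kg·m².
ω_f = L_i / I_f = 13.47 / 134.9 = 0.09986 rad/s.

|ω_f| ≈ 0.0999 rad/s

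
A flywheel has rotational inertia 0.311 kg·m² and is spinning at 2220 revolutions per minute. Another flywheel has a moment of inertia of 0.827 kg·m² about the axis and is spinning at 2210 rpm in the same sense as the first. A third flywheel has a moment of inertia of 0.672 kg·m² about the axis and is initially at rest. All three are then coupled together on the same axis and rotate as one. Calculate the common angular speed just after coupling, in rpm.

No external torque acts about the common axis, so total angular momentum is conserved.
Taking A's sense as positive: L = (0.3110)(2220) + (0.8270)(2210) = 2518 kg·m²·rpm.
Combined I = 0.3110 + 0.8270 + 0.6720 = 1.810 kg·m².
ω_f = L / I = 2518 / 1.810 = 1391 rpm.

|ω_f| ≈ 1390 rpm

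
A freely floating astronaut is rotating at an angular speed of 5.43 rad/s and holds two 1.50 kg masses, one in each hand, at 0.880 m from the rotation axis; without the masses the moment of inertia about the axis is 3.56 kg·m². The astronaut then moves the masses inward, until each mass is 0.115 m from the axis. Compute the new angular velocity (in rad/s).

ω₂ ≈ 8.87 rad/s

With no external torque about the axis, L is conserved: I₁ω₁ = I₂ω₂.
I₁ = 3.56 + 2(1.50)(0.880)² = 5.883 kg·m²; I₂ = 3.56 + 2(1.50)(0.115)² = 3.600 kg·m².
ω₂ = I₁ω₁ / I₂ = (5.883)(5.43 rad/s) / (3.600) = 8.875 rad/s.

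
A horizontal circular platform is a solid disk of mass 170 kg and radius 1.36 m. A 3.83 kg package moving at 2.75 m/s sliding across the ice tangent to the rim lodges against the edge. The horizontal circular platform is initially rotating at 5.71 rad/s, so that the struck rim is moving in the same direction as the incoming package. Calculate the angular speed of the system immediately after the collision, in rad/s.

|ω_f| ≈ 5.55 rad/s

About the central axle the impulsive forces during the collision are internal, so angular momentum about that axis is conserved.
I_p = ½(170)(1.36)² = 157.2 kg·m². Taking the sense of the package's angular momentum as positive, L_{package} = m v R = (3.83)(2.75)(1.36) = 14.32 kg·m²/s.
L_i = +I_p ω_p + m v R = +(157.2)(5.71) + 14.32 = 912.0 kg·m²/s.
After sticking, I_f = I_p + m R² = 157.2 + (3.83)(1.36)² = 164.3 kg·m².
ω_f = L_i / I_f = 912.0 / 164.3 = 5.551 rad/s.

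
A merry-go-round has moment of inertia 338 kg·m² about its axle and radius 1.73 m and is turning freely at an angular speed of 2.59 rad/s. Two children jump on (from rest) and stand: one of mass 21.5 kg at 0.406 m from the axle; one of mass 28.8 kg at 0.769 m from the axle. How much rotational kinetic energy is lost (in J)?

The added mass arrives with no angular momentum about the axle, and any external torque about the axle is negligible, so the system's angular momentum is conserved.
Added inertia Σmr² = (21.5)(0.406)² + (28.8)(0.769)² = 20.58 kg·m²; I_f = 338.0 + 20.58 = 358.6 kg·m².
ω_f = I_p ω_i / I_f = (338.0)(2.59) / 358.6 = 2.441 rad/s.
KE_i = ½(338.0)(2.590 rad/s)² = 1134 J; KE_f = ½(358.6)(2.441)² = 1069 J.

energy lost ≈ 65.1 J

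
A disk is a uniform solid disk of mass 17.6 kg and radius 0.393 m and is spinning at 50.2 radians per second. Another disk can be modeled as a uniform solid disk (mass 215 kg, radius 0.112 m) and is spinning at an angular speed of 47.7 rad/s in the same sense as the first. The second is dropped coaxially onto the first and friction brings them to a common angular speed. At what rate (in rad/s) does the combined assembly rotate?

No external torque acts about the common axis, so total angular momentum is conserved.
Moments of inertia: I_A = ½(17.6)(0.393)² = 1.359 kg·m²; I_B = ½(215)(0.112)² = 1.348 kg·m².
Taking A's sense as positive: L = (1.359)(50.2) + (1.348)(47.7) = 132.6 kg·m²·rad/s.
Combined I = 1.359 + 1.348 = 2.708 kg·m².
ω_f = L / I = 132.6 / 2.708 = 48.95 rad/s.

|ω_f| ≈ 49.0 rad/s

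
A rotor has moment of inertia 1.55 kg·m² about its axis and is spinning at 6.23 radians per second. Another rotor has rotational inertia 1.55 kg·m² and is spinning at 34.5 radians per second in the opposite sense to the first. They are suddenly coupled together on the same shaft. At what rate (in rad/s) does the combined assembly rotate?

The coupling torques are internal; angular momentum about the shared axis is conserved.
Taking A's sense as positive: L = (1.550)(6.23) − (1.550)(34.5) = -43.82 kg·m²·rad/s.
Combined I = 1.550 + 1.550 = 3.100 kg·m².
ω_f = L / I = -43.82 / 3.100 = -14.13 rad/s.

|ω_f| ≈ 14.1 rad/s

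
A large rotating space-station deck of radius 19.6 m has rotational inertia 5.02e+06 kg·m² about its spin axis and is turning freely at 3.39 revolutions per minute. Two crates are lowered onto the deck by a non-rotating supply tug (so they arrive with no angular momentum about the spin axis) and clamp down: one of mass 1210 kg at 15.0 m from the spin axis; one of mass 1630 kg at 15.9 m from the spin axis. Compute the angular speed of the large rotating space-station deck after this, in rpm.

ω_f ≈ 2.98 rpm

No external torque acts about the spin axis; L_before = L_after.
Added inertia Σmr² = (1210)(15.0)² + (1630)(15.9)² = 6.843e+05 kg·m²; I_f = 5.020e+06 + 6.843e+05 = 5.704e+06 kg·m².
ω_f = I_p ω_i / I_f = (5.020e+06)(3.39) / 5.704e+06 = 2.983 rpm.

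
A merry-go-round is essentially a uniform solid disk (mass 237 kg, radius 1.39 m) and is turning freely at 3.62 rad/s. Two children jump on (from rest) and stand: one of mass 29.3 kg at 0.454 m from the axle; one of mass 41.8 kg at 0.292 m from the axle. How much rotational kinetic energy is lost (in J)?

energy lost ≈ 60.4 J

The added mass arrives with no angular momentum about the axle, and any external torque about the axle is negligible, so the system's angular momentum is conserved.
I_p = ½(237)(1.39)² = 229.0 kg·m².
Added inertia Σmr² = (29.3)(0.454)² + (41.8)(0.292)² = 9.603 kg·m²; I_f = 229.0 + 9.603 = 238.6 kg·m².
ω_f = I_p ω_i / I_f = (229.0)(3.62) / 238.6 = 3.474 rad/s.
KE_i = ½(229.0)(3.620 rad/s)² = 1500 J; KE_f = ½(238.6)(3.474)² = 1440 J.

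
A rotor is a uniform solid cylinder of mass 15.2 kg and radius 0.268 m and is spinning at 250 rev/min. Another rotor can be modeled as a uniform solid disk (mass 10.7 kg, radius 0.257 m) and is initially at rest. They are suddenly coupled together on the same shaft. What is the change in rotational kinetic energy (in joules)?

The coupling torques are internal; angular momentum about the shared axis is conserved.
Moments of inertia: I_A = ½(15.2)(0.268)² = 0.5459 kg·m²; I_B = ½(10.7)(0.257)² = 0.3534 kg·m².
Taking A's sense as positive: L = (0.5459)(250) = 136.5 kg·m²·rpm.
Combined I = 0.5459 + 0.3534 = 0.8992 kg·m².
ω_f = L / I = 136.5 / 0.8992 = 151.8 rpm.
KE_i = ½ΣIω² = 187.1 J; KE_f = ½(0.8992)(15.89)² = 113.6 J.

ΔKE ≈ -73.5 J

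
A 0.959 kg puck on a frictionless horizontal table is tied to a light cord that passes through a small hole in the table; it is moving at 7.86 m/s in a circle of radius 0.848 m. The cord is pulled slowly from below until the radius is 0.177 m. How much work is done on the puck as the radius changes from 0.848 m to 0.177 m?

W ≈ 650 J

The only horizontal force on the mass is along the cord (radial), so it exerts no torque about the hole and angular momentum m v r is conserved.
v₂ = v₁ r₁ / r₂ = (7.86)(0.848) / (0.177) = 37.66 m/s.
W = ΔKE = ½m(v₂² − v₁²) = 650.3 J.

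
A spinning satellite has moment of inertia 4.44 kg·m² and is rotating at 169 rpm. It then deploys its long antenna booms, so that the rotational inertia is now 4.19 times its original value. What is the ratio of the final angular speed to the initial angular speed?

ω₂/ω₁ ≈ 0.239

Angular momentum about the spin axis is conserved since the torque about it is zero.
I₂ = 4.19 × 4.44 = 18.60 kg·m².
ω₂/ω₁ = I₁/I₂ = 4.440 / 18.60 = 0.2387.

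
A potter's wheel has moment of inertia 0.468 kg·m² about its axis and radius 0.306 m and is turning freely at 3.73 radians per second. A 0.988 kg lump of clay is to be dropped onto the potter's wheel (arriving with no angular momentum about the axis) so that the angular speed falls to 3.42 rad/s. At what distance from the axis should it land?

r ≈ 0.207 m

The added mass arrives with no angular momentum about the axis, and any external torque about the axis is negligible, so the system's angular momentum is conserved.
I_p ω_i = (I_p + m r²) ω_f ⇒ m r² = I_p(ω_i/ω_f − 1) = 0.4680(3.73/3.42 − 1) = 0.04242 kg·m².
r = √(0.04242/0.988) = 0.2072 m.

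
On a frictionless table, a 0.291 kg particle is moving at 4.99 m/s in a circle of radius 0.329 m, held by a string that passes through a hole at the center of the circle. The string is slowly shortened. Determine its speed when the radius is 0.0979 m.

v₂ ≈ 16.8 m/s

Central (radial) force ⇒ zero torque about the center ⇒ m v r is constant.
v₂ = v₁ r₁ / r₂ = (4.99)(0.329) / (0.0979) = 16.77 m/s.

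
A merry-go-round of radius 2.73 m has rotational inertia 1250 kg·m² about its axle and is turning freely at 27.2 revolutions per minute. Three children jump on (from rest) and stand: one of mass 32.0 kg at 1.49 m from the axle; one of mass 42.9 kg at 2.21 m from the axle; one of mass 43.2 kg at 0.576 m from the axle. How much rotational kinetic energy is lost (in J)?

energy lost ≈ 968 J

The added mass arrives with no angular momentum about the axle, and any external torque about the axle is negligible, so the system's angular momentum is conserved.
Added inertia Σmr² = (32.0)(1.49)² + (42.9)(2.21)² + (43.2)(0.576)² = 294.9 kg·m²; I_f = 1250 + 294.9 = 1545 kg·m².
ω_f = I_p ω_i / I_f = (1250)(27.2) / 1545 = 22.01 rpm.
KE_i = ½(1250)(2.848 rad/s)² = 5071 J; KE_f = ½(1545)(2.305)² = 4103 J.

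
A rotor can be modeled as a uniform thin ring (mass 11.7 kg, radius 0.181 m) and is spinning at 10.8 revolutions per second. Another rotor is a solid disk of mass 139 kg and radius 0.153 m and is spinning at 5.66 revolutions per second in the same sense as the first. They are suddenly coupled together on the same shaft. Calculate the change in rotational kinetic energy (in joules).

The coupling torques are internal; angular momentum about the shared axis is conserved.
Moments of inertia: I_A = (11.7)(0.181)² = 0.3833 kg·m²; I_B = ½(139)(0.153)² = 1.627 kg·m².
Taking A's sense as positive: L = (0.3833)(10.8) + (1.627)(5.66) = 13.35 kg·m²·rev/s.
Combined I = 0.3833 + 1.627 = 2.010 kg·m².
ω_f = L / I = 13.35 / 2.010 = 6.640 rev/s.
KE_i = ½ΣIω² = 1911 J; KE_f = ½(2.010)(41.72)² = 1750 J.

ΔKE ≈ -162 J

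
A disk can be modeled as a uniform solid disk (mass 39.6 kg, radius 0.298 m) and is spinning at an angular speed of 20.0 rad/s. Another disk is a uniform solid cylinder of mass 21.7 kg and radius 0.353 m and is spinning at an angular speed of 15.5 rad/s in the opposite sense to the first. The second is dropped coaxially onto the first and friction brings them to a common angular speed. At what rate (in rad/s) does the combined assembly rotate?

The coupling torques are internal; angular momentum about the shared axis is conserved.
Moments of inertia: I_A = ½(39.6)(0.298)² = 1.758 kg·m²; I_B = ½(21.7)(0.353)² = 1.352 kg·m².
Taking A's sense as positive: L = (1.758)(20.0) − (1.352)(15.5) = 14.21 kg·m²·rad/s.
Combined I = 1.758 + 1.352 = 3.110 kg·m².
ω_f = L / I = 14.21 / 3.110 = 4.569 rad/s.

|ω_f| ≈ 4.57 rad/s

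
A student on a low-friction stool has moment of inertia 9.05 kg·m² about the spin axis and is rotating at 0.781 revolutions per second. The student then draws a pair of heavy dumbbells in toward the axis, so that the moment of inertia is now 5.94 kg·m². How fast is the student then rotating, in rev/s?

No external torque acts about the spin axis, so angular momentum is conserved.
ω₂ = I₁ω₁ / I₂ = (9.050)(0.781 rev/s) / (5.940) = 1.190 rev/s.

ω₂ ≈ 1.19 rev/s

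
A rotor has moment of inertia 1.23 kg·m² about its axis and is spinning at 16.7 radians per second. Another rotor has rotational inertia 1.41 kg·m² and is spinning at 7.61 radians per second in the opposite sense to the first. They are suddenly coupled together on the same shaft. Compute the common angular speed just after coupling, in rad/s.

The coupling torques are internal; angular momentum about the shared axis is conserved.
Taking A's sense as positive: L = (1.230)(16.7) − (1.410)(7.61) = 9.811 kg·m²·rad/s.
Combined I = 1.230 + 1.410 = 2.640 kg·m².
ω_f = L / I = 9.811 / 2.640 = 3.716 rad/s.

|ω_f| ≈ 3.72 rad/s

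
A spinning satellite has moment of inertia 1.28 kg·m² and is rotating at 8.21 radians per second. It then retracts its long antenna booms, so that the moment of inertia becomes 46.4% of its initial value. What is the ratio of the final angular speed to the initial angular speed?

With no external torque about the axis, L is conserved: I₁ω₁ = I₂ω₂.
I₂ = 0.464 × 1.28 = 0.5939 kg·m².
ω₂/ω₁ = I₁/I₂ = 1.280 / 0.5939 = 2.155.

ω₂/ω₁ ≈ 2.16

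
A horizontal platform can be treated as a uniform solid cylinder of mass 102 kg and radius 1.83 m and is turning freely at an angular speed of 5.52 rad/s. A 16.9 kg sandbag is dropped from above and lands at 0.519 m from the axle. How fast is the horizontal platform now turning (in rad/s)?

ω_f ≈ 5.38 rad/s

No external torque acts about the axle; L_before = L_after.
I_p = ½(102)(1.83)² = 170.8 kg·m².
Added inertia Σmr² = (16.9)(0.519)² = 4.552 kg·m²; I_f = 170.8 + 4.552 = 175.3 kg·m².
ω_f = I_p ω_i / I_f = (170.8)(5.52) / 175.3 = 5.377 rad/s.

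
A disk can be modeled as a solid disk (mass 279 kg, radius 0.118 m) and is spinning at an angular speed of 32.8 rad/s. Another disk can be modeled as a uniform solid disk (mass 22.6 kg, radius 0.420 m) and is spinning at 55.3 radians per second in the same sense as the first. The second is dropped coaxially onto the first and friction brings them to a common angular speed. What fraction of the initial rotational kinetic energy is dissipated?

fraction ≈ 0.0608

No external torque acts about the common axis, so total angular momentum is conserved.
Moments of inertia: I_A = ½(279)(0.118)² = 1.942 kg·m²; I_B = ½(22.6)(0.420)² = 1.993 kg·m².
Taking A's sense as positive: L = (1.942)(32.8) + (1.993)(55.3) = 173.9 kg·m²·rad/s.
Combined I = 1.942 + 1.993 = 3.936 kg·m².
ω_f = L / I = 173.9 / 3.936 = 44.20 rad/s.
KE_i = ½ΣIω² = 4093 J; KE_f = ½(3.936)(44.20)² = 3844 J.
Fraction dissipated = (KE_i − KE_f)/KE_i = 0.06084.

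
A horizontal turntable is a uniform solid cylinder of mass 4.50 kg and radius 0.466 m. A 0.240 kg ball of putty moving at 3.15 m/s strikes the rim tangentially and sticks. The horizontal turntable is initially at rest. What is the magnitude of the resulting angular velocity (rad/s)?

|ω_f| ≈ 0.652 rad/s

The axle reaction passes through the axle and exerts no torque about it; angular momentum about the axle is conserved through the impact.
I_p = ½(4.50)(0.466)² = 0.4886 kg·m². Taking the sense of the ball of putty's angular momentum as positive, L_{ball} = m v R = (0.240)(3.15)(0.466) = 0.3523 kg·m²/s.
L_i = 0 + 0.3523 = 0.3523 kg·m²/s.
After sticking, I_f = I_p + m R² = 0.4886 + (0.240)(0.466)² = 0.5407 kg·m².
ω_f = L_i / I_f = 0.3523 / 0.5407 = 0.6515 rad/s.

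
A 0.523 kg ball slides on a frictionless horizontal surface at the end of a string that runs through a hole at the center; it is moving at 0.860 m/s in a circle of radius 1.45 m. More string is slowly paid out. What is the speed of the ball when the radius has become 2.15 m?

The only horizontal force on the mass is along the cord (radial), so it exerts no torque about the hole and angular momentum m v r is conserved.
v₂ = v₁ r₁ / r₂ = (0.860)(1.45) / (2.15) = 0.5800 m/s.

v₂ ≈ 0.580 m/s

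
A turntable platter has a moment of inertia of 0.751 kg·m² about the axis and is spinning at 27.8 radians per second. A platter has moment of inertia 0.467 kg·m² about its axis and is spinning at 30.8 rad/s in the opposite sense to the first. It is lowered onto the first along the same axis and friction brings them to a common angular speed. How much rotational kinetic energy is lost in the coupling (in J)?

ΔKE lost ≈ 494 J

The coupling torques are internal; angular momentum about the shared axis is conserved.
Taking A's sense as positive: L = (0.7510)(27.8) − (0.4670)(30.8) = 6.494 kg·m²·rad/s.
Combined I = 0.7510 + 0.4670 = 1.218 kg·m².
ω_f = L / I = 6.494 / 1.218 = 5.332 rad/s.
KE_i = ½ΣIω² = 511.7 J; KE_f = ½(1.218)(5.332)² = 17.31 J.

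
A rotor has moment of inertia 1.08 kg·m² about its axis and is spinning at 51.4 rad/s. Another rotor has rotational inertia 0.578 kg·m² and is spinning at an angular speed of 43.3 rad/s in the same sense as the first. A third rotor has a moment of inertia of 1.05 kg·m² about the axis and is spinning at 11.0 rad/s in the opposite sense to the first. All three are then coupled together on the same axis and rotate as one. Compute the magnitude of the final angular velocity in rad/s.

No external torque acts about the common axis, so total angular momentum is conserved.
Taking A's sense as positive: L = (1.080)(51.4) + (0.5780)(43.3) − (1.050)(11.0) = 68.99 kg·m²·rad/s.
Combined I = 1.080 + 0.5780 + 1.050 = 2.708 kg·m².
ω_f = L / I = 68.99 / 2.708 = 25.48 rad/s.

|ω_f| ≈ 25.5 rad/s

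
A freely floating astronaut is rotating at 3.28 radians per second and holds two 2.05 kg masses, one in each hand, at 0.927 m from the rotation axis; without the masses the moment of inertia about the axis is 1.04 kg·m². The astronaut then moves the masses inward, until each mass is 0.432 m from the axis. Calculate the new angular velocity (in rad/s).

ω₂ ≈ 8.29 rad/s

No external torque acts about the spin axis, so angular momentum is conserved.
I₁ = 1.04 + 2(2.05)(0.927)² = 4.563 kg·m²; I₂ = 1.04 + 2(2.05)(0.432)² = 1.805 kg·m².
ω₂ = I₁ω₁ / I₂ = (4.563)(3.28 rad/s) / (1.805) = 8.291 rad/s.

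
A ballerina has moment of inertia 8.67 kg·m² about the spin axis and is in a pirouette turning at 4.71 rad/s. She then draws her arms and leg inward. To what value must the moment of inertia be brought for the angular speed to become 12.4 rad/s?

Angular momentum about the spin axis is conserved since the torque about it is zero.
I₂ = I₁ω₁ / ω₂ = (8.67)(4.71) / (12.4) = 3.293 kg·m².

I₂ ≈ 3.29 kg·m²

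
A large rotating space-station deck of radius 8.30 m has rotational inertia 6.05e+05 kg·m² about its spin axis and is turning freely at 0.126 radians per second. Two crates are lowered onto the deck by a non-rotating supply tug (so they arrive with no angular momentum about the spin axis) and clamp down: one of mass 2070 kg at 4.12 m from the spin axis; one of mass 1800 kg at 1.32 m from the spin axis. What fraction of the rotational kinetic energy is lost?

fraction ≈ 0.0595

The added mass arrives with no angular momentum about the spin axis, and any external torque about the spin axis is negligible, so the system's angular momentum is conserved.
Added inertia Σmr² = (2070)(4.12)² + (1800)(1.32)² = 38270 kg·m²; I_f = 6.050e+05 + 38270 = 6.433e+05 kg·m².
ω_f = I_p ω_i / I_f = (6.050e+05)(0.126) / 6.433e+05 = 0.1185 rad/s.
KE_i = ½(6.050e+05)(0.1260 rad/s)² = 4802 J; KE_f = ½(6.433e+05)(0.1185)² = 4517 J.
Fraction lost = 0.05950.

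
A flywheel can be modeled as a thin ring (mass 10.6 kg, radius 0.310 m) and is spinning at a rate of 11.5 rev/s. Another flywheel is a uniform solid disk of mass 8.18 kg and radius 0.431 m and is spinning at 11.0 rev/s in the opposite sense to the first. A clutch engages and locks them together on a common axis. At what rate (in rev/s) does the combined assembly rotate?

|ω_f| ≈ 1.89 rev/s

No external torque acts about the common axis, so total angular momentum is conserved.
Moments of inertia: I_A = (10.6)(0.310)² = 1.019 kg·m²; I_B = ½(8.18)(0.431)² = 0.7598 kg·m².
Taking A's sense as positive: L = (1.019)(11.5) − (0.7598)(11.0) = 3.357 kg·m²·rev/s.
Combined I = 1.019 + 0.7598 = 1.778 kg·m².
ω_f = L / I = 3.357 / 1.778 = 1.888 rev/s.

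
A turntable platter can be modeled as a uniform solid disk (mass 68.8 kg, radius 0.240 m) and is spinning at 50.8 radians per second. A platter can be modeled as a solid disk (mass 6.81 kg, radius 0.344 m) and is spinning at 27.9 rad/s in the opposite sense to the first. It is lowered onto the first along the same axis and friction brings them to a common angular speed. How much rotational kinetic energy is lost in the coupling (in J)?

No external torque acts about the common axis, so total angular momentum is conserved.
Moments of inertia: I_A = ½(68.8)(0.240)² = 1.981 kg·m²; I_B = ½(6.81)(0.344)² = 0.4029 kg·m².
Taking A's sense as positive: L = (1.981)(50.8) − (0.4029)(27.9) = 89.42 kg·m²·rad/s.
Combined I = 1.981 + 0.4029 = 2.384 kg·m².
ω_f = L / I = 89.42 / 2.384 = 37.50 rad/s.
KE_i = ½ΣIω² = 2714 J; KE_f = ½(2.384)(37.50)² = 1677 J.

ΔKE lost ≈ 1040 J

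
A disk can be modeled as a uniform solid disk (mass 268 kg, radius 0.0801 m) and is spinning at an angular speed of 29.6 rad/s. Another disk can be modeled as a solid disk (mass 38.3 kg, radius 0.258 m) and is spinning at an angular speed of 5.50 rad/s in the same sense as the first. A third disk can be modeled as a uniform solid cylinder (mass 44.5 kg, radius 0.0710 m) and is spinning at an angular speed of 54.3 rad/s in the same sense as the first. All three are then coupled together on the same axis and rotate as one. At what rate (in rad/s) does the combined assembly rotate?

|ω_f| ≈ 17.2 rad/s

No external torque acts about the common axis, so total angular momentum is conserved.
Moments of inertia: I_A = ½(268)(0.0801)² = 0.8597 kg·m²; I_B = ½(38.3)(0.258)² = 1.275 kg·m²; I_C = ½(44.5)(0.0710)² = 0.1122 kg·m².
Taking A's sense as positive: L = (0.8597)(29.6) + (1.275)(5.50) + (0.1122)(54.3) = 38.55 kg·m²·rad/s.
Combined I = 0.8597 + 1.275 + 0.1122 = 2.247 kg·m².
ω_f = L / I = 38.55 / 2.247 = 17.16 rad/s.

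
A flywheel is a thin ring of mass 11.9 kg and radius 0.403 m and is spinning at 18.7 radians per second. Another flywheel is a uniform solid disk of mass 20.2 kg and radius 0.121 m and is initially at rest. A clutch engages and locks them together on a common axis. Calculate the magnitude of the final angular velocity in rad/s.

|ω_f| ≈ 17.4 rad/s

The coupling torques are internal; angular momentum about the shared axis is conserved.
Moments of inertia: I_A = (11.9)(0.403)² = 1.933 kg·m²; I_B = ½(20.2)(0.121)² = 0.1479 kg·m².
Taking A's sense as positive: L = (1.933)(18.7) = 36.14 kg·m²·rad/s.
Combined I = 1.933 + 0.1479 = 2.081 kg·m².
ω_f = L / I = 36.14 / 2.081 = 17.37 rad/s.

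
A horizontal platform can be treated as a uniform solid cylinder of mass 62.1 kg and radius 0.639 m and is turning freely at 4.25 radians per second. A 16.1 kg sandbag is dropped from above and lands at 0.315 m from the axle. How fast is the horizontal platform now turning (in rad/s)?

No external torque acts about the axle; L_before = L_after.
I_p = ½(62.1)(0.639)² = 12.68 kg·m².
Added inertia Σmr² = (16.1)(0.315)² = 1.598 kg·m²; I_f = 12.68 + 1.598 = 14.28 kg·m².
ω_f = I_p ω_i / I_f = (12.68)(4.25) / 14.28 = 3.774 rad/s.

ω_f ≈ 3.77 rad/s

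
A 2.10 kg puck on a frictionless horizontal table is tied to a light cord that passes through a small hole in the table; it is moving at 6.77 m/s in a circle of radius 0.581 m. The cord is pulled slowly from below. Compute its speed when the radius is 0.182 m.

The only horizontal force on the mass is along the cord (radial), so it exerts no torque about the hole and angular momentum m v r is conserved.
v₂ = v₁ r₁ / r₂ = (6.77)(0.581) / (0.182) = 21.61 m/s.

v₂ ≈ 21.6 m/s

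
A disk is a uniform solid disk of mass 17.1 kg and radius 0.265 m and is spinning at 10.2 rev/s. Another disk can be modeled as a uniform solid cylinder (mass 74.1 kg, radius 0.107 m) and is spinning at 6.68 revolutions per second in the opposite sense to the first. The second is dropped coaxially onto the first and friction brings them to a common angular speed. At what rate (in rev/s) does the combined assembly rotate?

No external torque acts about the common axis, so total angular momentum is conserved.
Moments of inertia: I_A = ½(17.1)(0.265)² = 0.6004 kg·m²; I_B = ½(74.1)(0.107)² = 0.4242 kg·m².
Taking A's sense as positive: L = (0.6004)(10.2) − (0.4242)(6.68) = 3.291 kg·m²·rev/s.
Combined I = 0.6004 + 0.4242 = 1.025 kg·m².
ω_f = L / I = 3.291 / 1.025 = 3.212 rev/s.

|ω_f| ≈ 3.21 rev/s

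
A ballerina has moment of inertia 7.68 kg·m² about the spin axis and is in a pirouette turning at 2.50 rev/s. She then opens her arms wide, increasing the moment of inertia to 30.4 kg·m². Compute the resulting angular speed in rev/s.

ω₂ ≈ 0.632 rev/s

No external torque acts about the spin axis, so angular momentum is conserved.
ω₂ = I₁ω₁ / I₂ = (7.680)(2.50 rev/s) / (30.40) = 0.6316 rev/s.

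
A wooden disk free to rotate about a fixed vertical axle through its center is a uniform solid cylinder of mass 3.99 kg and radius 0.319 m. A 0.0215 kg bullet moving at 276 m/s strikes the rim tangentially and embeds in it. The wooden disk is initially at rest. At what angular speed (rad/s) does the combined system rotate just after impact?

About the axle the impulsive forces during the collision are internal, so angular momentum about that axis is conserved.
I_p = ½(3.99)(0.319)² = 0.2030 kg·m². Taking the sense of the bullet's angular momentum as positive, L_{bullet} = m v R = (0.0215)(276)(0.319) = 1.893 kg·m²/s.
L_i = 0 + 1.893 = 1.893 kg·m²/s.
After sticking, I_f = I_p + m R² = 0.2030 + (0.0215)(0.319)² = 0.2052 kg·m².
ω_f = L_i / I_f = 1.893 / 0.2052 = 9.225 rad/s.

|ω_f| ≈ 9.22 rad/s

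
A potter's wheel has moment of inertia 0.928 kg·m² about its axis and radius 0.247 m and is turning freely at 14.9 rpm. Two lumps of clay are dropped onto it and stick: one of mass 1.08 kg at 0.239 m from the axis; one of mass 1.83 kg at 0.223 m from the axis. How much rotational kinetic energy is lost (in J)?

energy lost ≈ 0.160 J

No external torque acts about the axis; L_before = L_after.
Added inertia Σmr² = (1.08)(0.239)² + (1.83)(0.223)² = 0.1527 kg·m²; I_f = 0.9280 + 0.1527 = 1.081 kg·m².
ω_f = I_p ω_i / I_f = (0.9280)(14.9) / 1.081 = 12.79 rpm.
KE_i = ½(0.9280)(1.560 rad/s)² = 1.130 J; KE_f = ½(1.081)(1.340)² = 0.9700 J.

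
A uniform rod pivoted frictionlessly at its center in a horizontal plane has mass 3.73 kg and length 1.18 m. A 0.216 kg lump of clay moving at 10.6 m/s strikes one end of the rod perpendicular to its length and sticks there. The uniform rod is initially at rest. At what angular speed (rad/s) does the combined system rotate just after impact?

The axle reaction passes through the pivot and exerts no torque about it; angular momentum about the pivot is conserved through the impact.
I_p = (1/12)(3.73)(1.18)² = 0.4328 kg·m². Taking the sense of the lump of clay's angular momentum as positive, L_{lump} = m v R = (0.216)(10.6)(1.18/2) = 1.351 kg·m²/s.
L_i = 0 + 1.351 = 1.351 kg·m²/s.
After sticking, I_f = I_p + m R² = 0.4328 + (0.216)(1.18/2)² = 0.5080 kg·m².
ω_f = L_i / I_f = 1.351 / 0.5080 = 2.659 rad/s.

|ω_f| ≈ 2.66 rad/s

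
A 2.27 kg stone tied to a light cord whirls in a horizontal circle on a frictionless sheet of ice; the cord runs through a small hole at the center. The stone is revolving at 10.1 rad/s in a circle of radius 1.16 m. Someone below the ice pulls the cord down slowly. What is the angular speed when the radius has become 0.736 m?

The constraining force is radial, so m r² ω about the center is conserved.
ω₂ = ω₁ (r₁/r₂)² = (10.1)(1.16/0.736)² = 25.09 rad/s.

ω₂ ≈ 25.1 rad/s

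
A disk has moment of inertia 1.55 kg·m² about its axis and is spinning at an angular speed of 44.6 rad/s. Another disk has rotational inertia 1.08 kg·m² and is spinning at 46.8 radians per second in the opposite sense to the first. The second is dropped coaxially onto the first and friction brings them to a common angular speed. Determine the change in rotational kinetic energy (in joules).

ΔKE ≈ -2660 J

No external torque acts about the common axis, so total angular momentum is conserved.
Taking A's sense as positive: L = (1.550)(44.6) − (1.080)(46.8) = 18.59 kg·m²·rad/s.
Combined I = 1.550 + 1.080 = 2.630 kg·m².
ω_f = L / I = 18.59 / 2.630 = 7.067 rad/s.
KE_i = ½ΣIω² = 2724 J; KE_f = ½(2.630)(7.067)² = 65.67 J.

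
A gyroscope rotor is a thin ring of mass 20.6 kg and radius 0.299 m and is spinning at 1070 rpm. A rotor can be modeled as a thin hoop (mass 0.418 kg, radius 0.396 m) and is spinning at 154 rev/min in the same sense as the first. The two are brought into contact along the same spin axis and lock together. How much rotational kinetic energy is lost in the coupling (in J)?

The coupling torques are internal; angular momentum about the shared axis is conserved.
Moments of inertia: I_A = (20.6)(0.299)² = 1.842 kg·m²; I_B = (0.418)(0.396)² = 0.06555 kg·m².
Taking A's sense as positive: L = (1.842)(1070) + (0.06555)(154) = 1981 kg·m²·rpm.
Combined I = 1.842 + 0.06555 = 1.907 kg·m².
ω_f = L / I = 1981 / 1.907 = 1039 rpm.
KE_i = ½ΣIω² = 11570 J; KE_f = ½(1.907)(108.8)² = 11280 J.

ΔKE lost ≈ 291 J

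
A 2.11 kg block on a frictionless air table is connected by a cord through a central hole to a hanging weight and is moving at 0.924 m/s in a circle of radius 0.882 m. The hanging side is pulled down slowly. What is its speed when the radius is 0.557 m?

v₂ ≈ 1.46 m/s

The only horizontal force on the mass is along the cord (radial), so it exerts no torque about the hole and angular momentum m v r is conserved.
v₂ = v₁ r₁ / r₂ = (0.924)(0.882) / (0.557) = 1.463 m/s.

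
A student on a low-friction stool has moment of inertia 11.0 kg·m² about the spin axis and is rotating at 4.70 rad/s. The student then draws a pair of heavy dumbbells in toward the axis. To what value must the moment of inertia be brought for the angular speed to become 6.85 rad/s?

Angular momentum about the spin axis is conserved since the torque about it is zero.
I₂ = I₁ω₁ / ω₂ = (11.0)(4.70) / (6.85) = 7.547 kg·m².

I₂ ≈ 7.55 kg·m²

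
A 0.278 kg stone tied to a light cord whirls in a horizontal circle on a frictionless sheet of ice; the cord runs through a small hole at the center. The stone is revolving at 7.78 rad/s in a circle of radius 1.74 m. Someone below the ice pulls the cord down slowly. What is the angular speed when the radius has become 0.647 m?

The constraining force is radial, so m r² ω about the center is conserved.
ω₂ = ω₁ (r₁/r₂)² = (7.78)(1.74/0.647)² = 56.27 rad/s.

ω₂ ≈ 56.3 rad/s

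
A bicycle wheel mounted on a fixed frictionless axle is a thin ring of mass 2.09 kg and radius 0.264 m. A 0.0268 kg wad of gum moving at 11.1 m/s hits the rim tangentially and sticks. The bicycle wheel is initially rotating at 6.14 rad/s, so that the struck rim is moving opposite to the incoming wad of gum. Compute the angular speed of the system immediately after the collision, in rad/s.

|ω_f| ≈ 5.53 rad/s

About the axle the impulsive forces during the collision are internal, so angular momentum about that axis is conserved.
I_p = (2.09)(0.264)² = 0.1457 kg·m². Taking the sense of the wad of gum's angular momentum as positive, L_{wad} = m v R = (0.0268)(11.1)(0.264) = 0.07853 kg·m²/s.
L_i = −I_p ω_p + m v R = −(0.1457)(6.14) + 0.07853 = -0.8158 kg·m²/s.
After sticking, I_f = I_p + m R² = 0.1457 + (0.0268)(0.264)² = 0.1475 kg·m².
ω_f = L_i / I_f = -0.8158 / 0.1475 = -5.530 rad/s.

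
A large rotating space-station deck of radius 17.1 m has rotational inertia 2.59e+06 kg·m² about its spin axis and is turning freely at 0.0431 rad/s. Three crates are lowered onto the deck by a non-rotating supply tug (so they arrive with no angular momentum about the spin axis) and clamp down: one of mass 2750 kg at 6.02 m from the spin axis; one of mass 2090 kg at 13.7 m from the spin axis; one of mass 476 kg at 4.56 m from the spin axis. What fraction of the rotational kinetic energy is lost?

The added mass arrives with no angular momentum about the spin axis, and any external torque about the spin axis is negligible, so the system's angular momentum is conserved.
Added inertia Σmr² = (2750)(6.02)² + (2090)(13.7)² + (476)(4.56)² = 5.018e+05 kg·m²; I_f = 2.590e+06 + 5.018e+05 = 3.092e+06 kg·m².
ω_f = I_p ω_i / I_f = (2.590e+06)(0.0431) / 3.092e+06 = 0.03610 rad/s.
KE_i = ½(2.590e+06)(0.04310 rad/s)² = 2406 J; KE_f = ½(3.092e+06)(0.03610)² = 2015 J.
Fraction lost = 0.1623.

fraction ≈ 0.162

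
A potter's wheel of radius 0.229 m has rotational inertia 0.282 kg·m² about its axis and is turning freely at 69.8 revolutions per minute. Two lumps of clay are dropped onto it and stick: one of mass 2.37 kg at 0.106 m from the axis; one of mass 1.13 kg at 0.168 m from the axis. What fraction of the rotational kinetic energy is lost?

fraction ≈ 0.172

The added mass arrives with no angular momentum about the axis, and any external torque about the axis is negligible, so the system's angular momentum is conserved.
Added inertia Σmr² = (2.37)(0.106)² + (1.13)(0.168)² = 0.05852 kg·m²; I_f = 0.2820 + 0.05852 = 0.3405 kg·m².
ω_f = I_p ω_i / I_f = (0.2820)(69.8) / 0.3405 = 57.80 rpm.
KE_i = ½(0.2820)(7.309 rad/s)² = 7.533 J; KE_f = ½(0.3405)(6.053)² = 6.239 J.
Fraction lost = 0.1719.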